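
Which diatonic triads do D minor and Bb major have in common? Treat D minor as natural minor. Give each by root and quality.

Triads in D minor (natural minor): Dm (i), Edim (ii°), F (III), Gm (iv), Am (v), Bb (VI), C (VII).
Triads in Bb major: Bb (I), Cm (ii), Dm (iii), Eb (IV), F (V), Gm (vi), Adim (vii°).
Shared triads with their functions: Dm (i in D minor, iii in Bb major); F (III in D minor, V in Bb major); Gm (iv in D minor, vi in Bb major); Bb (VI in D minor, I in Bb major).

Dm, F, Gm, Bb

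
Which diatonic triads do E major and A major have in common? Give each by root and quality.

E, F#m, A, C#m

Triads in E major: E (I), F#m (ii), G#m (iii), A (IV), B (V), C#m (vi), D#dim (vii°).
Triads in A major: A (I), Bm (ii), C#m (iii), D (IV), E (V), F#m (vi), G#dim (vii°).
Shared triads with their functions: E (I in E major, V in A major); F#m (ii in E major, vi in A major); A (IV in E major, I in A major); C#m (vi in E major, iii in A major).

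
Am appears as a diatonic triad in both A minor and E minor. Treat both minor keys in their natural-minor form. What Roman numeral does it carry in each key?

i in A minor; iv in E minor

The scale of A minor (natural minor) is A B C D E F G; A is degree 1, and the triad built there (A-C-E) is minor, so it is i.
The scale of E minor (natural minor) is E F♯ G A B C D; A is degree 4, and the triad built there (A-C-E) is minor, so it is iv.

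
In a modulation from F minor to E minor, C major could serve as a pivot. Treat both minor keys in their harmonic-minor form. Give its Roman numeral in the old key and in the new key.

V in F minor; VI in E minor

The scale of F minor (harmonic minor) is F G Ab Bb C Db E; C is degree 5, and the triad built there (C-E-G) is major, so it is V.
The scale of E minor (harmonic minor) is E F# G A B C D#; C is degree 6, and the triad built there (C-E-G) is major, so it is VI.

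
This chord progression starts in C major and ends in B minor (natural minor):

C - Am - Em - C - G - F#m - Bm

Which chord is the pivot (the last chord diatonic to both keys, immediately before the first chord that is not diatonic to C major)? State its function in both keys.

G — V in C major, VI in B minor

Chords diatonic to C major: C, Dm, Em, F, G, Am, Bdim.
Reading the progression, the first chord not in that set is F#m, so the modulation leaves C major there.
The chord immediately before F#m is G, which is diatonic to both keys: V in C major and VI in B minor.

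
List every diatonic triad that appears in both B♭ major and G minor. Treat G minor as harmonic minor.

Triads in B♭ major: B♭ major (I), C minor (ii), D minor (iii), E♭ major (IV), F major (V), G minor (vi), A diminished (vii°).
Triads in G minor (harmonic minor): G minor (i), A diminished (ii°), B♭ augmented (III+), C minor (iv), D major (V), E♭ major (VI), F♯ diminished (vii°).
Shared triads with their functions: C minor (ii in B♭ major, iv in G minor); E♭ major (IV in B♭ major, VI in G minor); G minor (vi in B♭ major, i in G minor); A diminished (vii° in B♭ major, ii° in G minor).

Cm, E♭, Gm, Adim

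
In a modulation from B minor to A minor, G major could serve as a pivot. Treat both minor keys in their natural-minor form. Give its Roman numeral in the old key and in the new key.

The scale of B minor (natural minor) is B C# D E F# G A; G is degree 6, and the triad built there (G-B-D) is major, so it is VI.
The scale of A minor (natural minor) is A B C D E F G; G is degree 7, and the triad built there (G-B-D) is major, so it is VII.

VI in B minor; VII in A minor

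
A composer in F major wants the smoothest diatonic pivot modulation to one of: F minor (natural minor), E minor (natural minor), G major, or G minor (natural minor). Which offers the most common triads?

G minor

Triads of F major: F (I), Gm (ii), Am (iii), B♭ (IV), C (V), Dm (vi), Edim (vii°).
F minor (natural minor) shares 0: none.
E minor (natural minor) shares 2: Am, C.
G major shares 2: Am, C.
G minor (natural minor) shares 4: F, Gm, B♭, Dm.
The most common triads (4) are shared with G minor.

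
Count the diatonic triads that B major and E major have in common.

4

Diatonic triads of B major: B (I), C♯m (ii), D♯m (iii), E (IV), F♯ (V), G♯m (vi), A♯dim (vii°).
Diatonic triads of E major: E (I), F♯m (ii), G♯m (iii), A (IV), B (V), C♯m (vi), D♯dim (vii°).
Matching root and quality in both lists: B, C♯m, E, G♯m.
That gives 4 common triads.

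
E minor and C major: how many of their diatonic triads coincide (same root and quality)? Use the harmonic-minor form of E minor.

3

Diatonic triads of E minor (harmonic minor): E minor (i), F# diminished (ii°), G augmented (III+), A minor (iv), B major (V), C major (VI), D# diminished (vii°).
Diatonic triads of C major: C major (I), D minor (ii), E minor (iii), F major (IV), G major (V), A minor (vi), B diminished (vii°).
Matching root and quality in both lists: E minor, A minor, C major.
That gives 3 common triads.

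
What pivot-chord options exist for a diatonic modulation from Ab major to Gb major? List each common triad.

Bbm, Db

Triads in Ab major: Ab (I), Bbm (ii), Cm (iii), Db (IV), Eb (V), Fm (vi), Gdim (vii°).
Triads in Gb major: Gb (I), Abm (ii), Bbm (iii), Cb (IV), Db (V), Ebm (vi), Fdim (vii°).
Shared triads with their functions: Bbm (ii in Ab major, iii in Gb major); Db (IV in Ab major, V in Gb major).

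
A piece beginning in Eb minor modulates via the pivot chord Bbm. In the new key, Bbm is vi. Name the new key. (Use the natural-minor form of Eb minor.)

The numeral vi denotes a minor triad on scale degree 6. With Bb on degree 6, the tonic of the new key is Db.
Degree 6 carries a minor triad in major keys, so the destination is Db major.
Check: the diatonic triads of Db major are Db (I), Ebm (ii), Fm (iii), Gb (IV), Ab (V), Bbm (vi), Cdim (vii°) — Bbm is indeed vi.

Db major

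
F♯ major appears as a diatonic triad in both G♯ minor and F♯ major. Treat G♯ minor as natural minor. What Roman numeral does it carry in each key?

VII in G♯ minor; I in F♯ major

The scale of G♯ minor (natural minor) is G♯ A♯ B C♯ D♯ E F♯; F♯ is degree 7, and the triad built there (F♯-A♯-C♯) is major, so it is VII.
The scale of F♯ major is F♯ G♯ A♯ B C♯ D♯ E♯; F♯ is degree 1, and the triad built there (F♯-A♯-C♯) is major, so it is I.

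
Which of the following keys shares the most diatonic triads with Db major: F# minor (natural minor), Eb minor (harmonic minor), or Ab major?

Triads of Db major: Db major (I), Eb minor (ii), F minor (iii), Gb major (IV), Ab major (V), Bb minor (vi), C diminished (vii°).
F# minor (natural minor) shares 0: none.
Eb minor (harmonic minor) shares 1: Ebm.
Ab major shares 4: Db, Fm, Ab, Bbm.
The most common triads (4) are shared with Ab major.

Ab major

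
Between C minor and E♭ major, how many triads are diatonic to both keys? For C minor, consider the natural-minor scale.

Diatonic triads of C minor (natural minor): C minor (i), D diminished (ii°), E♭ major (III), F minor (iv), G minor (v), A♭ major (VI), B♭ major (VII).
Diatonic triads of E♭ major: E♭ major (I), F minor (ii), G minor (iii), A♭ major (IV), B♭ major (V), C minor (vi), D diminished (vii°).
Matching root and quality in both lists: C minor, D diminished, E♭ major, F minor, G minor, A♭ major, B♭ major.
That gives 7 common triads.

7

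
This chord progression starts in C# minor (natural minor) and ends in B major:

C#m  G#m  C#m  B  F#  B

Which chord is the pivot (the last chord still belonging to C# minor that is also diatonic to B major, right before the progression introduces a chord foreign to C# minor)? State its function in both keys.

B — VII in C# minor, I in B major

Chords diatonic to C# minor: C#m, D#dim, E, F#m, G#m, A, B.
Reading the progression, the first chord not in that set is F#, so the modulation leaves C# minor there.
The chord immediately before F# is B, which is diatonic to both keys: VII in C# minor and I in B major.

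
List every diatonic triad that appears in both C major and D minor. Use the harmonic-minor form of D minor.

Triads in C major: C (I), Dm (ii), Em (iii), F (IV), G (V), Am (vi), Bdim (vii°).
Triads in D minor (harmonic minor): Dm (i), Edim (ii°), Faug (III+), Gm (iv), A (V), Bb (VI), C#dim (vii°).
Shared triads with their functions: Dm (ii in C major, i in D minor).

Dm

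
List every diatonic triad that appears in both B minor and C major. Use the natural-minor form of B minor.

Em, G

Triads in B minor (natural minor): B minor (i), C# diminished (ii°), D major (III), E minor (iv), F# minor (v), G major (VI), A major (VII).
Triads in C major: C major (I), D minor (ii), E minor (iii), F major (IV), G major (V), A minor (vi), B diminished (vii°).
Shared triads with their functions: E minor (iv in B minor, iii in C major); G major (VI in B minor, V in C major).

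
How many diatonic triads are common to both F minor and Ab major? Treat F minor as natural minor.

Diatonic triads of F minor (natural minor): Fm (i), Gdim (ii°), Ab (III), Bbm (iv), Cm (v), Db (VI), Eb (VII).
Diatonic triads of Ab major: Ab (I), Bbm (ii), Cm (iii), Db (IV), Eb (V), Fm (vi), Gdim (vii°).
Matching root and quality in both lists: Fm, Gdim, Ab, Bbm, Cm, Db, Eb.
That gives 7 common triads.

7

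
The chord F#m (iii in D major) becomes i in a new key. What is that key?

F# minor

The numeral i denotes a minor triad on scale degree 1. With F# on degree 1, the tonic of the new key is F#.
Degree 1 carries a minor triad in minor keys, so the destination is F# minor.
Check: the diatonic triads of F# minor (natural minor) are F#m (i), G#dim (ii°), A (III), Bm (iv), C#m (v), D (VI), E (VII) — F#m is indeed i.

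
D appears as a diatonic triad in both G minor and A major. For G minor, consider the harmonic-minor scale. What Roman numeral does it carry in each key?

The scale of G minor (harmonic minor) is G A Bb C D Eb F#; D is degree 5, and the triad built there (D-F#-A) is major, so it is V.
The scale of A major is A B C# D E F# G#; D is degree 4, and the triad built there (D-F#-A) is major, so it is IV.

V in G minor; IV in A major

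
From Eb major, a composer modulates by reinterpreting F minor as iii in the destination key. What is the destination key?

The numeral iii denotes a minor triad on scale degree 3. With F on degree 3, the tonic of the new key is Db.
Degree 3 carries a minor triad in major keys, so the destination is Db major.
Check: the diatonic triads of Db major are Db (I), Ebm (ii), Fm (iii), Gb (IV), Ab (V), Bbm (vi), Cdim (vii°) — F minor is indeed iii.

Db major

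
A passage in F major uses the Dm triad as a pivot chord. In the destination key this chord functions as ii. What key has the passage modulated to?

The numeral ii denotes a minor triad on scale degree 2. With D on degree 2, the tonic of the new key is C.
Degree 2 carries a minor triad in major keys, so the destination is C major.
Check: the diatonic triads of C major are C (I), Dm (ii), Em (iii), F (IV), G (V), Am (vi), Bdim (vii°) — Dm is indeed ii.

C major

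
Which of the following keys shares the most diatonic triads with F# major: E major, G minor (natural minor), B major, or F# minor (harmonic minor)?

Triads of F# major: F# (I), G#m (ii), A#m (iii), B (IV), C# (V), D#m (vi), E#dim (vii°).
E major shares 2: G#m, B.
G minor (natural minor) shares 0: none.
B major shares 4: F#, G#m, B, D#m.
F# minor (harmonic minor) shares 2: C#, E#dim.
The most common triads (4) are shared with B major.

B major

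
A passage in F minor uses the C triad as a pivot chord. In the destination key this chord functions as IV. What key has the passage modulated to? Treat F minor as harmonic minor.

G major

The numeral IV denotes a major triad on scale degree 4. With C on degree 4, the tonic of the new key is G.
Degree 4 carries a major triad in major keys, so the destination is G major.
Check: the diatonic triads of G major are G (I), Am (ii), Bm (iii), C (IV), D (V), Em (vi), F#dim (vii°) — C is indeed IV.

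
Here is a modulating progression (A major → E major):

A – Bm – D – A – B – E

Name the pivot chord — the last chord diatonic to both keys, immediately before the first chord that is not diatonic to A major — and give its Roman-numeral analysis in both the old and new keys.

Chords diatonic to A major: A, Bm, C#m, D, E, F#m, G#dim.
Reading the progression, the first chord not in that set is B, so the modulation leaves A major there.
The chord immediately before B is A, which is diatonic to both keys: I in A major and IV in E major.

A — I in A major, IV in E major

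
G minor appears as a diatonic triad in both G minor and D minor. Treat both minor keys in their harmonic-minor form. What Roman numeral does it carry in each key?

The scale of G minor (harmonic minor) is G A B♭ C D E♭ F♯; G is degree 1, and the triad built there (G-B♭-D) is minor, so it is i.
The scale of D minor (harmonic minor) is D E F G A B♭ C♯; G is degree 4, and the triad built there (G-B♭-D) is minor, so it is iv.

i in G minor; iv in D minor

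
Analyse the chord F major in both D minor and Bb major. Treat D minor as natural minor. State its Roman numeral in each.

The scale of D minor (natural minor) is D E F G A Bb C; F is degree 3, and the triad built there (F-A-C) is major, so it is III.
The scale of Bb major is Bb C D Eb F G A; F is degree 5, and the triad built there (F-A-C) is major, so it is V.

III in D minor; V in Bb major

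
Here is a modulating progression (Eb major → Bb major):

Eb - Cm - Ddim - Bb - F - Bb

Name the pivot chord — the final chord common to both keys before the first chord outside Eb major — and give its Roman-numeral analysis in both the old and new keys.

Bb — V in Eb major, I in Bb major

Chords diatonic to Eb major: Eb, Fm, Gm, Ab, Bb, Cm, Ddim.
Reading the progression, the first chord not in that set is F, so the modulation leaves Eb major there.
The chord immediately before F is Bb, which is diatonic to both keys: V in Eb major and I in Bb major.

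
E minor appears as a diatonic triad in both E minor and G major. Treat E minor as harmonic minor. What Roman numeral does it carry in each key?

The scale of E minor (harmonic minor) is E F# G A B C D#; E is degree 1, and the triad built there (E-G-B) is minor, so it is i.
The scale of G major is G A B C D E F#; E is degree 6, and the triad built there (E-G-B) is minor, so it is vi.

i in E minor; vi in G major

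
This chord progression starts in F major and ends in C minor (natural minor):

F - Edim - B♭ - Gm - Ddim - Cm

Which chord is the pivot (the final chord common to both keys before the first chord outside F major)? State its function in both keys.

Chords diatonic to F major: F, Gm, Am, B♭, C, Dm, Edim.
Reading the progression, the first chord not in that set is Ddim, so the modulation leaves F major there.
The chord immediately before Ddim is Gm, which is diatonic to both keys: ii in F major and v in C minor.

Gm — ii in F major, v in C minor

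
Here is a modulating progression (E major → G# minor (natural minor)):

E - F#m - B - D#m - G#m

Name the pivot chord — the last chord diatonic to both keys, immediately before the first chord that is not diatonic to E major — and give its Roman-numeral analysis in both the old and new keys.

Chords diatonic to E major: E, F#m, G#m, A, B, C#m, D#dim.
Reading the progression, the first chord not in that set is D#m, so the modulation leaves E major there.
The chord immediately before D#m is B, which is diatonic to both keys: V in E major and III in G# minor.

B — V in E major, III in G# minor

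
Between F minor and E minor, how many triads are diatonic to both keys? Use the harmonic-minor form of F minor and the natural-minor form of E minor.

Diatonic triads of F minor (harmonic minor): F minor (i), G diminished (ii°), Ab augmented (III+), Bb minor (iv), C major (V), Db major (VI), E diminished (vii°).
Diatonic triads of E minor (natural minor): E minor (i), F# diminished (ii°), G major (III), A minor (iv), B minor (v), C major (VI), D major (VII).
Matching root and quality in both lists: C major.
That gives 1 common triad.

1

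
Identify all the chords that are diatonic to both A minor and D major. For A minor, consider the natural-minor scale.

Triads in A minor (natural minor): A minor (i), B diminished (ii°), C major (III), D minor (iv), E minor (v), F major (VI), G major (VII).
Triads in D major: D major (I), E minor (ii), F# minor (iii), G major (IV), A major (V), B minor (vi), C# diminished (vii°).
Shared triads with their functions: E minor (v in A minor, ii in D major); G major (VII in A minor, IV in D major).

Em, G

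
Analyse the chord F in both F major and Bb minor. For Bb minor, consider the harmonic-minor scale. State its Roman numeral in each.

I in F major; V in Bb minor

The scale of F major is F G A Bb C D E; F is degree 1, and the triad built there (F-A-C) is major, so it is I.
The scale of Bb minor (harmonic minor) is Bb C Db Eb F Gb A; F is degree 5, and the triad built there (F-A-C) is major, so it is V.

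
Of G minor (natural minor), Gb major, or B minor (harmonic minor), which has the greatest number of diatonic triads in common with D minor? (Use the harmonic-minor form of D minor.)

G minor

Triads of D minor (harmonic minor): D minor (i), E diminished (ii°), F augmented (III+), G minor (iv), A major (V), Bb major (VI), C# diminished (vii°).
G minor (natural minor) shares 3: Dm, Gm, Bb.
Gb major shares 0: none.
B minor (harmonic minor) shares 1: C#dim.
The most common triads (3) are shared with G minor.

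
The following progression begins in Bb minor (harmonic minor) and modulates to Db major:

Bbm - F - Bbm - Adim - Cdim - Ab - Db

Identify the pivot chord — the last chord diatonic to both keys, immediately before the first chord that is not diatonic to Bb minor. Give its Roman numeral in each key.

Chords diatonic to Bb minor: Bbm, Cdim, Dbaug, Ebm, F, Gb, Adim.
Reading the progression, the first chord not in that set is Ab, so the modulation leaves Bb minor there.
The chord immediately before Ab is Cdim, which is diatonic to both keys: ii° in Bb minor and vii° in Db major.

Cdim — ii° in Bb minor, vii° in Db major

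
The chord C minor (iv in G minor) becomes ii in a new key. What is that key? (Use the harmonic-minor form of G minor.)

Bb major

The numeral ii denotes a minor triad on scale degree 2. With C on degree 2, the tonic of the new key is Bb.
Degree 2 carries a minor triad in major keys, so the destination is Bb major.
Check: the diatonic triads of Bb major are Bb (I), Cm (ii), Dm (iii), Eb (IV), F (V), Gm (vi), Adim (vii°) — C minor is indeed ii.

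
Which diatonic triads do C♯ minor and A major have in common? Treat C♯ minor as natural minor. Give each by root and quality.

C♯m, E, F♯m, A

Triads in C♯ minor (natural minor): C♯m (i), D♯dim (ii°), E (III), F♯m (iv), G♯m (v), A (VI), B (VII).
Triads in A major: A (I), Bm (ii), C♯m (iii), D (IV), E (V), F♯m (vi), G♯dim (vii°).
Shared triads with their functions: C♯m (i in C♯ minor, iii in A major); E (III in C♯ minor, V in A major); F♯m (iv in C♯ minor, vi in A major); A (VI in C♯ minor, I in A major).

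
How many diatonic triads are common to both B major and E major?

Diatonic triads of B major: B (I), C♯m (ii), D♯m (iii), E (IV), F♯ (V), G♯m (vi), A♯dim (vii°).
Diatonic triads of E major: E (I), F♯m (ii), G♯m (iii), A (IV), B (V), C♯m (vi), D♯dim (vii°).
Matching root and quality in both lists: B, C♯m, E, G♯m.
That gives 4 common triads.

4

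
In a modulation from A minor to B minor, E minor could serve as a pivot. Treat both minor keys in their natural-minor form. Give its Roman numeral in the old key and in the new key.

The scale of A minor (natural minor) is A B C D E F G; E is degree 5, and the triad built there (E-G-B) is minor, so it is v.
The scale of B minor (natural minor) is B C# D E F# G A; E is degree 4, and the triad built there (E-G-B) is minor, so it is iv.

v in A minor; iv in B minor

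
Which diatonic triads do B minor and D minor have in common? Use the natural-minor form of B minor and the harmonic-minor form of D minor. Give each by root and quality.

C#dim, A

Triads in B minor (natural minor): B minor (i), C# diminished (ii°), D major (III), E minor (iv), F# minor (v), G major (VI), A major (VII).
Triads in D minor (harmonic minor): D minor (i), E diminished (ii°), F augmented (III+), G minor (iv), A major (V), Bb major (VI), C# diminished (vii°).
Shared triads with their functions: C# diminished (ii° in B minor, vii° in D minor); A major (VII in B minor, V in D minor).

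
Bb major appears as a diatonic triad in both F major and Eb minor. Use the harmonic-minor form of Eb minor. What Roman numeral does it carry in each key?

The scale of F major is F G A Bb C D E; Bb is degree 4, and the triad built there (Bb-D-F) is major, so it is IV.
The scale of Eb minor (harmonic minor) is Eb F Gb Ab Bb Cb D; Bb is degree 5, and the triad built there (Bb-D-F) is major, so it is V.

IV in F major; V in Eb minor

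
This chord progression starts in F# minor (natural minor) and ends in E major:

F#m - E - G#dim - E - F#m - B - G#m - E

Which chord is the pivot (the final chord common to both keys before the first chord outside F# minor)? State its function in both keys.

Chords diatonic to F# minor: F#m, G#dim, A, Bm, C#m, D, E.
Reading the progression, the first chord not in that set is B, so the modulation leaves F# minor there.
The chord immediately before B is F#m, which is diatonic to both keys: i in F# minor and ii in E major.

F#m — i in F# minor, ii in E major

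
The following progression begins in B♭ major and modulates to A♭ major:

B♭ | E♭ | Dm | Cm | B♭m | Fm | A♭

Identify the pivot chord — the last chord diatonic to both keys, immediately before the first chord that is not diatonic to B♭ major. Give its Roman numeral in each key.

Cm — ii in B♭ major, iii in A♭ major

Chords diatonic to B♭ major: B♭, Cm, Dm, E♭, F, Gm, Adim.
Reading the progression, the first chord not in that set is B♭m, so the modulation leaves B♭ major there.
The chord immediately before B♭m is Cm, which is diatonic to both keys: ii in B♭ major and iii in A♭ major.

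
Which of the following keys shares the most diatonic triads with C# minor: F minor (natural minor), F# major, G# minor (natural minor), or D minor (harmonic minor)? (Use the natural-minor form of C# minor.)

Triads of C# minor (natural minor): C# minor (i), D# diminished (ii°), E major (III), F# minor (iv), G# minor (v), A major (VI), B major (VII).
F minor (natural minor) shares 0: none.
F# major shares 2: G#m, B.
G# minor (natural minor) shares 4: C#m, E, G#m, B.
D minor (harmonic minor) shares 1: A.
The most common triads (4) are shared with G# minor.

G# minor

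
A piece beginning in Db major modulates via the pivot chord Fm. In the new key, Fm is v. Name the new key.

The numeral v denotes a minor triad on scale degree 5. With F on degree 5, the tonic of the new key is Bb.
Degree 5 carries a minor triad in natural-minor keys, so the destination is Bb minor.
Check: the diatonic triads of Bb minor (natural minor) are Bbm (i), Cdim (ii°), Db (III), Ebm (iv), Fm (v), Gb (VI), Ab (VII) — Fm is indeed v.

Bb minor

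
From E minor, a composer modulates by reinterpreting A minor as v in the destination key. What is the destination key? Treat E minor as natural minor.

D minor

The numeral v denotes a minor triad on scale degree 5. With A on degree 5, the tonic of the new key is D.
Degree 5 carries a minor triad in natural-minor keys, so the destination is D minor.
Check: the diatonic triads of D minor (natural minor) are Dm (i), Edim (ii°), F (III), Gm (iv), Am (v), Bb (VI), C (VII) — A minor is indeed v.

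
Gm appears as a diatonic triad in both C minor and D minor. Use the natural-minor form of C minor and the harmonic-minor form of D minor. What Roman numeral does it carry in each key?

v in C minor; iv in D minor

The scale of C minor (natural minor) is C D Eb F G Ab Bb; G is degree 5, and the triad built there (G-Bb-D) is minor, so it is v.
The scale of D minor (harmonic minor) is D E F G A Bb C#; G is degree 4, and the triad built there (G-Bb-D) is minor, so it is iv.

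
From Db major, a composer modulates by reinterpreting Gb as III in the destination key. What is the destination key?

The numeral III denotes a major triad on scale degree 3. With Gb on degree 3, the tonic of the new key is Eb.
Degree 3 carries a major triad in natural-minor keys, so the destination is Eb minor.
Check: the diatonic triads of Eb minor (natural minor) are Ebm (i), Fdim (ii°), Gb (III), Abm (iv), Bbm (v), Cb (VI), Db (VII) — Gb is indeed III.

Eb minor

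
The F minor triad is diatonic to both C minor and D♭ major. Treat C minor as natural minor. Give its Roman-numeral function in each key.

The scale of C minor (natural minor) is C D E♭ F G A♭ B♭; F is degree 4, and the triad built there (F-A♭-C) is minor, so it is iv.
The scale of D♭ major is D♭ E♭ F G♭ A♭ B♭ C; F is degree 3, and the triad built there (F-A♭-C) is minor, so it is iii.

iv in C minor; iii in D♭ major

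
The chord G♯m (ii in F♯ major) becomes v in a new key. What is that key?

The numeral v denotes a minor triad on scale degree 5. With G♯ on degree 5, the tonic of the new key is C♯.
Degree 5 carries a minor triad in natural-minor keys, so the destination is C♯ minor.
Check: the diatonic triads of C♯ minor (natural minor) are C♯m (i), D♯dim (ii°), E (III), F♯m (iv), G♯m (v), A (VI), B (VII) — G♯m is indeed v.

C♯ minor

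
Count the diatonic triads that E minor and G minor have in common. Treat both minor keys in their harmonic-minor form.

1

Diatonic triads of E minor (harmonic minor): Em (i), F#dim (ii°), Gaug (III+), Am (iv), B (V), C (VI), D#dim (vii°).
Diatonic triads of G minor (harmonic minor): Gm (i), Adim (ii°), Bbaug (III+), Cm (iv), D (V), Eb (VI), F#dim (vii°).
Matching root and quality in both lists: F#dim.
That gives 1 common triad.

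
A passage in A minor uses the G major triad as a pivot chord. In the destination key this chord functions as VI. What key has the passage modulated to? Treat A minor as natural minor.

B minor

The numeral VI denotes a major triad on scale degree 6. With G on degree 6, the tonic of the new key is B.
Degree 6 carries a major triad in minor keys, so the destination is B minor.
Check: the diatonic triads of B minor (natural minor) are Bm (i), C#dim (ii°), D (III), Em (iv), F#m (v), G (VI), A (VII) — G major is indeed VI.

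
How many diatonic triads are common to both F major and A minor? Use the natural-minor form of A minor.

Diatonic triads of F major: F (I), Gm (ii), Am (iii), Bb (IV), C (V), Dm (vi), Edim (vii°).
Diatonic triads of A minor (natural minor): Am (i), Bdim (ii°), C (III), Dm (iv), Em (v), F (VI), G (VII).
Matching root and quality in both lists: F, Am, C, Dm.
That gives 4 common triads.

4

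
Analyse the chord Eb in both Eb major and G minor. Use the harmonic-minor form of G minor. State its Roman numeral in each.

The scale of Eb major is Eb F G Ab Bb C D; Eb is degree 1, and the triad built there (Eb-G-Bb) is major, so it is I.
The scale of G minor (harmonic minor) is G A Bb C D Eb F#; Eb is degree 6, and the triad built there (Eb-G-Bb) is major, so it is VI.

I in Eb major; VI in G minor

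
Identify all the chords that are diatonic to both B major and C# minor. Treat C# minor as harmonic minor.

Triads in B major: B major (I), C# minor (ii), D# minor (iii), E major (IV), F# major (V), G# minor (vi), A# diminished (vii°).
Triads in C# minor (harmonic minor): C# minor (i), D# diminished (ii°), E augmented (III+), F# minor (iv), G# major (V), A major (VI), B# diminished (vii°).
Shared triads with their functions: C# minor (ii in B major, i in C# minor).

C#m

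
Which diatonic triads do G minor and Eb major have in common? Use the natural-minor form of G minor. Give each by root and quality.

Triads in G minor (natural minor): G minor (i), A diminished (ii°), Bb major (III), C minor (iv), D minor (v), Eb major (VI), F major (VII).
Triads in Eb major: Eb major (I), F minor (ii), G minor (iii), Ab major (IV), Bb major (V), C minor (vi), D diminished (vii°).
Shared triads with their functions: G minor (i in G minor, iii in Eb major); Bb major (III in G minor, V in Eb major); C minor (iv in G minor, vi in Eb major); Eb major (VI in G minor, I in Eb major).

Gm, Bb, Cm, Eb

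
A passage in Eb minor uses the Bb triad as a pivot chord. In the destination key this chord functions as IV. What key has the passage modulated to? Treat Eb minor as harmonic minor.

The numeral IV denotes a major triad on scale degree 4. With Bb on degree 4, the tonic of the new key is F.
Degree 4 carries a major triad in major keys, so the destination is F major.
Check: the diatonic triads of F major are F (I), Gm (ii), Am (iii), Bb (IV), C (V), Dm (vi), Edim (vii°) — Bb is indeed IV.

F major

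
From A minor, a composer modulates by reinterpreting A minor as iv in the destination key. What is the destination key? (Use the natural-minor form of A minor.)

E minor

The numeral iv denotes a minor triad on scale degree 4. With A on degree 4, the tonic of the new key is E.
Degree 4 carries a minor triad in minor keys, so the destination is E minor.
Check: the diatonic triads of E minor (natural minor) are Em (i), F#dim (ii°), G (III), Am (iv), Bm (v), C (VI), D (VII) — A minor is indeed iv.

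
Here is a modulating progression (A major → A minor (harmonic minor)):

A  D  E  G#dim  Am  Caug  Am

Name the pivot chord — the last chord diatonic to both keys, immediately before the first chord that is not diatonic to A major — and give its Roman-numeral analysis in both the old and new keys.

G#dim — vii° in A major, vii° in A minor

Chords diatonic to A major: A, Bm, C#m, D, E, F#m, G#dim.
Reading the progression, the first chord not in that set is Am, so the modulation leaves A major there.
The chord immediately before Am is G#dim, which is diatonic to both keys: vii° in A major and vii° in A minor.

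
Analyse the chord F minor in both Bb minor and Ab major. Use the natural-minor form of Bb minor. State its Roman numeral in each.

v in Bb minor; vi in Ab major

The scale of Bb minor (natural minor) is Bb C Db Eb F Gb Ab; F is degree 5, and the triad built there (F-Ab-C) is minor, so it is v.
The scale of Ab major is Ab Bb C Db Eb F G; F is degree 6, and the triad built there (F-Ab-C) is minor, so it is vi.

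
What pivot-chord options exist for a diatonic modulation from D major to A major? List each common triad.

D, F#m, A, Bm

Triads in D major: D (I), Em (ii), F#m (iii), G (IV), A (V), Bm (vi), C#dim (vii°).
Triads in A major: A (I), Bm (ii), C#m (iii), D (IV), E (V), F#m (vi), G#dim (vii°).
Shared triads with their functions: D (I in D major, IV in A major); F#m (iii in D major, vi in A major); A (V in D major, I in A major); Bm (vi in D major, ii in A major).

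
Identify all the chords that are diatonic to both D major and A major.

D, F#m, A, Bm

Triads in D major: D major (I), E minor (ii), F# minor (iii), G major (IV), A major (V), B minor (vi), C# diminished (vii°).
Triads in A major: A major (I), B minor (ii), C# minor (iii), D major (IV), E major (V), F# minor (vi), G# diminished (vii°).
Shared triads with their functions: D major (I in D major, IV in A major); F# minor (iii in D major, vi in A major); A major (V in D major, I in A major); B minor (vi in D major, ii in A major).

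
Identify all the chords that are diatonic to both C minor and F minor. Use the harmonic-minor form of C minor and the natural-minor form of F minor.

Triads in C minor (harmonic minor): Cm (i), Ddim (ii°), Ebaug (III+), Fm (iv), G (V), Ab (VI), Bdim (vii°).
Triads in F minor (natural minor): Fm (i), Gdim (ii°), Ab (III), Bbm (iv), Cm (v), Db (VI), Eb (VII).
Shared triads with their functions: Cm (i in C minor, v in F minor); Fm (iv in C minor, i in F minor); Ab (VI in C minor, III in F minor).

Cm, Fm, Ab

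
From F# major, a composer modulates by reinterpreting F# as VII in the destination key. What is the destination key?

G# minor

The numeral VII denotes a major triad on scale degree 7. With F# on degree 7, the tonic of the new key is G#.
Degree 7 carries a major triad in natural-minor keys, so the destination is G# minor.
Check: the diatonic triads of G# minor (natural minor) are G#m (i), A#dim (ii°), B (III), C#m (iv), D#m (v), E (VI), F# (VII) — F# is indeed VII.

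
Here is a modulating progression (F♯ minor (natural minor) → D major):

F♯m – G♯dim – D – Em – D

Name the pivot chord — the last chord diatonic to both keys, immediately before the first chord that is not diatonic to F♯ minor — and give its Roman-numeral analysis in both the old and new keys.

D — VI in F♯ minor, I in D major

Chords diatonic to F♯ minor: F♯m, G♯dim, A, Bm, C♯m, D, E.
Reading the progression, the first chord not in that set is Em, so the modulation leaves F♯ minor there.
The chord immediately before Em is D, which is diatonic to both keys: VI in F♯ minor and I in D major.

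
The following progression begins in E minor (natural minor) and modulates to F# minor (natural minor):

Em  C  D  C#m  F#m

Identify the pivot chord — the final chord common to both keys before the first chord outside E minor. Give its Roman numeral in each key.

Chords diatonic to E minor: Em, F#dim, G, Am, Bm, C, D.
Reading the progression, the first chord not in that set is C#m, so the modulation leaves E minor there.
The chord immediately before C#m is D, which is diatonic to both keys: VII in E minor and VI in F# minor.

D — VII in E minor, VI in F# minor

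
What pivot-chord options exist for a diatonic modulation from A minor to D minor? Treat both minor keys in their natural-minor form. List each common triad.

Am, C, Dm, F

Triads in A minor (natural minor): Am (i), Bdim (ii°), C (III), Dm (iv), Em (v), F (VI), G (VII).
Triads in D minor (natural minor): Dm (i), Edim (ii°), F (III), Gm (iv), Am (v), Bb (VI), C (VII).
Shared triads with their functions: Am (i in A minor, v in D minor); C (III in A minor, VII in D minor); Dm (iv in A minor, i in D minor); F (VI in A minor, III in D minor).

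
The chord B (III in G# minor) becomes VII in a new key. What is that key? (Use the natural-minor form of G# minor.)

C# minor

The numeral VII denotes a major triad on scale degree 7. With B on degree 7, the tonic of the new key is C#.
Degree 7 carries a major triad in natural-minor keys, so the destination is C# minor.
Check: the diatonic triads of C# minor (natural minor) are C#m (i), D#dim (ii°), E (III), F#m (iv), G#m (v), A (VI), B (VII) — B is indeed VII.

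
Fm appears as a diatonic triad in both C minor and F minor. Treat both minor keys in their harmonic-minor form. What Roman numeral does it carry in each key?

The scale of C minor (harmonic minor) is C D Eb F G Ab B; F is degree 4, and the triad built there (F-Ab-C) is minor, so it is iv.
The scale of F minor (harmonic minor) is F G Ab Bb C Db E; F is degree 1, and the triad built there (F-Ab-C) is minor, so it is i.

iv in C minor; i in F minor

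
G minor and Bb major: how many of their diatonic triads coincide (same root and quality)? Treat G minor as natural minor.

Diatonic triads of G minor (natural minor): G minor (i), A diminished (ii°), Bb major (III), C minor (iv), D minor (v), Eb major (VI), F major (VII).
Diatonic triads of Bb major: Bb major (I), C minor (ii), D minor (iii), Eb major (IV), F major (V), G minor (vi), A diminished (vii°).
Matching root and quality in both lists: G minor, A diminished, Bb major, C minor, D minor, Eb major, F major.
That gives 7 common triads.

7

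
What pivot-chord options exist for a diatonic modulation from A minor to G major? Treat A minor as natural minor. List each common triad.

Am, C, Em, G

Triads in A minor (natural minor): Am (i), Bdim (ii°), C (III), Dm (iv), Em (v), F (VI), G (VII).
Triads in G major: G (I), Am (ii), Bm (iii), C (IV), D (V), Em (vi), F♯dim (vii°).
Shared triads with their functions: Am (i in A minor, ii in G major); C (III in A minor, IV in G major); Em (v in A minor, vi in G major); G (VII in A minor, I in G major).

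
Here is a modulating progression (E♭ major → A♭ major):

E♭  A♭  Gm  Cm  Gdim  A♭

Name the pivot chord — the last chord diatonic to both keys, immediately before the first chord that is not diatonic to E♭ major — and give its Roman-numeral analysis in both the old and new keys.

Cm — vi in E♭ major, iii in A♭ major

Chords diatonic to E♭ major: E♭, Fm, Gm, A♭, B♭, Cm, Ddim.
Reading the progression, the first chord not in that set is Gdim, so the modulation leaves E♭ major there.
The chord immediately before Gdim is Cm, which is diatonic to both keys: vi in E♭ major and iii in A♭ major.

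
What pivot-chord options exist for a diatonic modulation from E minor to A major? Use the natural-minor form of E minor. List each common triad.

Bm, D

Triads in E minor (natural minor): Em (i), F#dim (ii°), G (III), Am (iv), Bm (v), C (VI), D (VII).
Triads in A major: A (I), Bm (ii), C#m (iii), D (IV), E (V), F#m (vi), G#dim (vii°).
Shared triads with their functions: Bm (v in E minor, ii in A major); D (VII in E minor, IV in A major).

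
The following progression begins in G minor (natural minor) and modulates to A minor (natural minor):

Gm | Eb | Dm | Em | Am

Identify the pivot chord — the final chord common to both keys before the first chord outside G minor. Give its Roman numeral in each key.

Chords diatonic to G minor: Gm, Adim, Bb, Cm, Dm, Eb, F.
Reading the progression, the first chord not in that set is Em, so the modulation leaves G minor there.
The chord immediately before Em is Dm, which is diatonic to both keys: v in G minor and iv in A minor.

Dm — v in G minor, iv in A minor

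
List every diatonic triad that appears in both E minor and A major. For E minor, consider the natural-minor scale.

Bm, D

Triads in E minor (natural minor): E minor (i), F# diminished (ii°), G major (III), A minor (iv), B minor (v), C major (VI), D major (VII).
Triads in A major: A major (I), B minor (ii), C# minor (iii), D major (IV), E major (V), F# minor (vi), G# diminished (vii°).
Shared triads with their functions: B minor (v in E minor, ii in A major); D major (VII in E minor, IV in A major).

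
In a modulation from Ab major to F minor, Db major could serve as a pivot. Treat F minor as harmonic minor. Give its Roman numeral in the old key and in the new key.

IV in Ab major; VI in F minor

The scale of Ab major is Ab Bb C Db Eb F G; Db is degree 4, and the triad built there (Db-F-Ab) is major, so it is IV.
The scale of F minor (harmonic minor) is F G Ab Bb C Db E; Db is degree 6, and the triad built there (Db-F-Ab) is major, so it is VI.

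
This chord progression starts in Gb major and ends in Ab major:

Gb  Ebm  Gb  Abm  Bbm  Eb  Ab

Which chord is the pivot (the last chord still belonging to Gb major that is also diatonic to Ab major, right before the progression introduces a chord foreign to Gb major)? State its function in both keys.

Bbm — iii in Gb major, ii in Ab major

Chords diatonic to Gb major: Gb, Abm, Bbm, Cb, Db, Ebm, Fdim.
Reading the progression, the first chord not in that set is Eb, so the modulation leaves Gb major there.
The chord immediately before Eb is Bbm, which is diatonic to both keys: iii in Gb major and ii in Ab major.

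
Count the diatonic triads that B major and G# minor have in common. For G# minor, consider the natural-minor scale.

Diatonic triads of B major: B (I), C#m (ii), D#m (iii), E (IV), F# (V), G#m (vi), A#dim (vii°).
Diatonic triads of G# minor (natural minor): G#m (i), A#dim (ii°), B (III), C#m (iv), D#m (v), E (VI), F# (VII).
Matching root and quality in both lists: B, C#m, D#m, E, F#, G#m, A#dim.
That gives 7 common triads.

7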